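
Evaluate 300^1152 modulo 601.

1152 in binary is 10010000000, i.e. 1152 = 1024 + 128.
300^1 ≡ 300 (mod 601)
300^2 ≡ 300^2 = 90000 ≡ 451 (mod 601)
300^4 ≡ 451^2 = 203401 ≡ 263 (mod 601)
300^8 ≡ 263^2 = 69169 ≡ 54 (mod 601)
300^16 ≡ 54^2 = 2916 ≡ 512 (mod 601)
300^32 ≡ 512^2 = 262144 ≡ 108 (mod 601)
300^64 ≡ 108^2 = 11664 ≡ 245 (mod 601)
300^128 ≡ 245^2 = 60025 ≡ 526 (mod 601)
300^256 ≡ 526^2 = 276676 ≡ 216 (mod 601)
300^512 ≡ 216^2 = 46656 ≡ 379 (mod 601)
300^1024 ≡ 379^2 = 143641 ≡ 2 (mod 601)
300^1152 = 300^1024 · 300^128 ≡ 2 · 526 (mod 601).
2 · 526 = 1052 ≡ 451 (mod 601).

451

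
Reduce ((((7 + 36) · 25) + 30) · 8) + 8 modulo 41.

7 + 36 = 43 ≡ 2 (mod 41)
2 · 25 = 50 ≡ 9 (mod 41)
9 + 30 = 39
39 · 8 = 312 ≡ 25 (mod 41)
25 + 8 = 33

33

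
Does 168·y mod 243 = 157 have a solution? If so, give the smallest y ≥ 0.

gcd(168, 243) = 3, and 3 does not divide 157.
So the congruence has no solution.

no solution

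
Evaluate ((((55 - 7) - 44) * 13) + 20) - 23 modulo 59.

55 - 7 = 48
48 - 44 = 4
4 * 13 = 52
52 + 20 = 72 ≡ 13 (mod 59)
13 - 23 = -10 ≡ 49 (mod 59)

49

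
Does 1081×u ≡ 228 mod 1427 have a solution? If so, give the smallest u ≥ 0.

gcd(1081, 1427) = 1, so a unique solution mod 1427 exists.
1081⁻¹ ≡ 697 (mod 1427).
u ≡ 697×228 ≡ 519 (mod 1427).

519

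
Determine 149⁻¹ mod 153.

Run the extended Euclidean algorithm:
153 = 1×149 + 4
149 = 37×4 + 1
4 = 4×1 + 0
gcd(149, 153) = 1, so the inverse exists.
Bézout: 1 = −37×153 + 38×149.
So 149⁻¹ ≡ 38 (mod 153).

38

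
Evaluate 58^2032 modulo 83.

Compute successive squares:
58^1 ≡ 58 (mod 83)
58^2 ≡ 58^2 = 3364 ≡ 44 (mod 83)
58^4 ≡ 44^2 = 1936 ≡ 27 (mod 83)
58^8 ≡ 27^2 = 729 ≡ 65 (mod 83)
58^16 ≡ 65^2 = 4225 ≡ 75 (mod 83)
58^32 ≡ 75^2 = 5625 ≡ 64 (mod 83)
58^64 ≡ 64^2 = 4096 ≡ 29 (mod 83)
58^128 ≡ 29^2 = 841 ≡ 11 (mod 83)
58^256 ≡ 11^2 = 121 ≡ 38 (mod 83)
58^512 ≡ 38^2 = 1444 ≡ 33 (mod 83)
58^1024 ≡ 33^2 = 1089 ≡ 10 (mod 83)
58^2032 = 58^1024 × 58^512 × 58^256 × 58^128 × 58^64 × 58^32 × 58^16 ≡ 10 × 33 × 38 × 11 × 29 × 64 × 75 (mod 83).
Accumulate the product:
10 × 33 = 330 ≡ 81
81 × 38 = 3078 ≡ 7
7 × 11 = 77
77 × 29 = 2233 ≡ 75
75 × 64 = 4800 ≡ 69
69 × 75 = 5175 ≡ 29

29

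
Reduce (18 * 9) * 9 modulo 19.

14

18 * 9 = 162 ≡ 10 (mod 19)
10 * 9 = 90 ≡ 14 (mod 19)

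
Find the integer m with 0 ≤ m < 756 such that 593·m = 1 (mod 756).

269

By the extended Euclidean algorithm:
756 = 1×593 + 163
593 = 3×163 + 104
163 = 1×104 + 59
104 = 1×59 + 45
59 = 1×45 + 14
45 = 3×14 + 3
14 = 4×3 + 2
3 = 1×2 + 1
2 = 2×1 + 0
gcd(593, 756) = 1, so the inverse exists.
Back-substitute for 1:
1 = 1×3 − 1×2
  = −1×14 + 5×3
  = 5×45 − 16×14
  = −16×59 + 21×45
  = 21×104 − 37×59
  = −37×163 + 58×104
  = 58×593 − 211×163
  = −211×756 + 269×593
So 593⁻¹ ≡ 269 (mod 756).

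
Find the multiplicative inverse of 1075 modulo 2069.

Run the extended Euclidean algorithm:
2069 = 1·1075 + 994
1075 = 1·994 + 81
994 = 12·81 + 22
81 = 3·22 + 15
22 = 1·15 + 7
15 = 2·7 + 1
7 = 7·1 + 0
gcd(1075, 2069) = 1, so the inverse exists.
Bézout: 1 = −146·2069 + 281·1075.
So 1075⁻¹ ≡ 281 (mod 2069).

281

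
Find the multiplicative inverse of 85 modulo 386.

Run the extended Euclidean algorithm:
386 = 4*85 + 46
85 = 1*46 + 39
46 = 1*39 + 7
39 = 5*7 + 4
7 = 1*4 + 3
4 = 1*3 + 1
3 = 3*1 + 0
gcd(85, 386) = 1, so the inverse exists.
Bézout: 1 = −24*386 + 109*85.
So 85⁻¹ ≡ 109 (mod 386).

109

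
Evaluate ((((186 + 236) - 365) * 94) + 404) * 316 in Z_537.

186 + 236 = 422
422 - 365 = 57
57 * 94 = 5358 ≡ 525 (mod 537)
525 + 404 = 929 ≡ 392 (mod 537)
392 * 316 = 123872 ≡ 362 (mod 537)

362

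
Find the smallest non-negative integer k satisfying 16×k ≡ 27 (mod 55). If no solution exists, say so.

gcd(16, 55) = 1, so a unique solution mod 55 exists.
16⁻¹ ≡ 31 (mod 55).
k ≡ 31×27 ≡ 12 (mod 55).

12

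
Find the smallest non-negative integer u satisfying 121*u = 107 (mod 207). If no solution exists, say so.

gcd(121, 207) = 1, so a unique solution mod 207 exists.
121⁻¹ ≡ 142 (mod 207).
u ≡ 142*107 ≡ 83 (mod 207).

83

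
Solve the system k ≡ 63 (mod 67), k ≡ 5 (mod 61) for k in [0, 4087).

2140

67⁻¹ mod 61: 67·51 ≡ 1 (mod 61), so 67⁻¹ ≡ 51.
k = 63 + 67·((5 − 63)·51 mod 61) = 63 + 67·31 = 2140.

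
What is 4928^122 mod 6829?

3083

By square-and-multiply:
122 in binary is 1111010, i.e. 122 = 64 + 32 + 16 + 8 + 2.
4928^1 ≡ 4928 (mod 6829)
4928^2 ≡ 4928^2 = 24285184 ≡ 1260 (mod 6829)
4928^4 ≡ 1260^2 = 1587600 ≡ 3272 (mod 6829)
4928^8 ≡ 3272^2 = 10705984 ≡ 4941 (mod 6829)
4928^16 ≡ 4941^2 = 24413481 ≡ 6635 (mod 6829)
4928^32 ≡ 6635^2 = 44023225 ≡ 3491 (mod 6829)
4928^64 ≡ 3491^2 = 12187081 ≡ 4145 (mod 6829)
4928^122 = 4928^64 × 4928^32 × 4928^16 × 4928^8 × 4928^2 ≡ 4145 × 3491 × 6635 × 4941 × 1260 (mod 6829).
Accumulate the product:
4145 × 3491 = 14470195 ≡ 6373
6373 × 6635 = 42284855 ≡ 6516
6516 × 4941 = 32195556 ≡ 3650
3650 × 1260 = 4599000 ≡ 3083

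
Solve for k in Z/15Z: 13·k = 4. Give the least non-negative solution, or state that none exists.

13

gcd(13, 15) = 1, so a unique solution mod 15 exists.
13⁻¹ ≡ 7 (mod 15).
k ≡ 7·4 ≡ 13 (mod 15).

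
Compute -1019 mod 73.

-1019 = -14*73 + 3, so -1019 ≡ 3 (mod 73).

3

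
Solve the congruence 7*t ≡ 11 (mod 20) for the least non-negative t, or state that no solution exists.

13

gcd(7, 20) = 1, so a unique solution mod 20 exists.
7⁻¹ ≡ 3 (mod 20).
t ≡ 3*11 ≡ 13 (mod 20).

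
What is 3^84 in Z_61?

20

Compute successive squares:
3^1 ≡ 3 (mod 61)
3^2 ≡ 3^2 = 9 (mod 61)
3^4 ≡ 9^2 = 81 ≡ 20 (mod 61)
3^8 ≡ 20^2 = 400 ≡ 34 (mod 61)
3^16 ≡ 34^2 = 1156 ≡ 58 (mod 61)
3^32 ≡ 58^2 = 3364 ≡ 9 (mod 61)
3^64 ≡ 9^2 = 81 ≡ 20 (mod 61)
3^84 = 3^64 * 3^16 * 3^4 ≡ 20 * 58 * 20 (mod 61).
Accumulate the product:
20 * 58 = 1160 ≡ 1
1 * 20 = 20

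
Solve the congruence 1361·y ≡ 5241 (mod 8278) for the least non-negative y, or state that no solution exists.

gcd(1361, 8278) = 1, so a unique solution mod 8278 exists.
1361⁻¹ ≡ 2439 (mod 8278).
y ≡ 2439·5241 ≡ 1567 (mod 8278).

1567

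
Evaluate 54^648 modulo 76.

20

Using repeated squaring:
648 in binary is 1010001000, i.e. 648 = 512 + 128 + 8.
54^1 ≡ 54 (mod 76)
54^2 ≡ 54^2 = 2916 ≡ 28 (mod 76)
54^4 ≡ 28^2 = 784 ≡ 24 (mod 76)
54^8 ≡ 24^2 = 576 ≡ 44 (mod 76)
54^16 ≡ 44^2 = 1936 ≡ 36 (mod 76)
54^32 ≡ 36^2 = 1296 ≡ 4 (mod 76)
54^64 ≡ 4^2 = 16 (mod 76)
54^128 ≡ 16^2 = 256 ≡ 28 (mod 76)
54^256 ≡ 28^2 = 784 ≡ 24 (mod 76)
54^512 ≡ 24^2 = 576 ≡ 44 (mod 76)
54^648 = 54^512 · 54^128 · 54^8 ≡ 44 · 28 · 44 (mod 76).
Accumulate the product:
44 · 28 = 1232 ≡ 16
16 · 44 = 704 ≡ 20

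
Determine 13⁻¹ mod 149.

23

By the extended Euclidean algorithm:
149 = 11×13 + 6
13 = 2×6 + 1
6 = 6×1 + 0
gcd(13, 149) = 1, so the inverse exists.
Back-substitute for 1:
1 = 1×13 − 2×6
  = −2×149 + 23×13
So 13⁻¹ ≡ 23 (mod 149).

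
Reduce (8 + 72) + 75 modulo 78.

77

8 + 72 = 80 ≡ 2 (mod 78)
2 + 75 = 77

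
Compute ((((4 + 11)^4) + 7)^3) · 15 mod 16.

4 + 11 = 15
(15)^4 ≡ 1 (mod 16)
1 + 7 = 8
(8)^3 ≡ 0 (mod 16)
0 · 15 = 0

0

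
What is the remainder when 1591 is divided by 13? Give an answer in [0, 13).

1591 = 122·13 + 5, so 1591 ≡ 5 (mod 13).

5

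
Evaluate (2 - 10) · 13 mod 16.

8

2 - 10 = -8 ≡ 8 (mod 16)
8 · 13 = 104 ≡ 8 (mod 16)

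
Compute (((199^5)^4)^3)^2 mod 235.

(199)^5 ≡ 29 (mod 235)
(29)^4 ≡ 166 (mod 235)
(166)^3 ≡ 21 (mod 235)
(21)^2 ≡ 206 (mod 235)

206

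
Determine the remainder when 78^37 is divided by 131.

By square-and-multiply:
37 in binary is 100101, i.e. 37 = 32 + 4 + 1.
78^1 ≡ 78 (mod 131)
78^2 ≡ 78^2 = 6084 ≡ 58 (mod 131)
78^4 ≡ 58^2 = 3364 ≡ 89 (mod 131)
78^8 ≡ 89^2 = 7921 ≡ 61 (mod 131)
78^16 ≡ 61^2 = 3721 ≡ 53 (mod 131)
78^32 ≡ 53^2 = 2809 ≡ 58 (mod 131)
78^37 = 78^32 * 78^4 * 78^1 ≡ 58 * 89 * 78 (mod 131).
Accumulate the product:
58 * 89 = 5162 ≡ 53
53 * 78 = 4134 ≡ 73

73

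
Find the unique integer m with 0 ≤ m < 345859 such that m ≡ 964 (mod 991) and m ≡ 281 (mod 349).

167452

991⁻¹ mod 349: 991*81 ≡ 1 (mod 349), so 991⁻¹ ≡ 81.
m = 964 + 991*((281 − 964)*81 mod 349) = 964 + 991*168 = 167452.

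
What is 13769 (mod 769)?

13769 = 17*769 + 696, so 13769 ≡ 696 (mod 769).

696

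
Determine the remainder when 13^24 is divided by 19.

11

By square-and-multiply:
24 in binary is 11000, i.e. 24 = 16 + 8.
13^1 ≡ 13 (mod 19)
13^2 ≡ 13^2 = 169 ≡ 17 (mod 19)
13^4 ≡ 17^2 = 289 ≡ 4 (mod 19)
13^8 ≡ 4^2 = 16 (mod 19)
13^16 ≡ 16^2 = 256 ≡ 9 (mod 19)
13^24 = 13^16 · 13^8 ≡ 9 · 16 (mod 19).
9 · 16 = 144 ≡ 11 (mod 19).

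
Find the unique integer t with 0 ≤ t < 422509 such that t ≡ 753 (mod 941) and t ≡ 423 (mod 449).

941⁻¹ mod 449: 941·94 ≡ 1 (mod 449), so 941⁻¹ ≡ 94.
t = 753 + 941·((423 − 753)·94 mod 449) = 753 + 941·410 = 386563.

386563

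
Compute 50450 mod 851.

241

50450 = 59*851 + 241, so 50450 ≡ 241 (mod 851).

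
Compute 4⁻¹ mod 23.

6

Run the extended Euclidean algorithm:
23 = 5*4 + 3
4 = 1*3 + 1
3 = 3*1 + 0
gcd(4, 23) = 1, so the inverse exists.
Bézout: 1 = −1*23 + 6*4.
So 4⁻¹ ≡ 6 (mod 23).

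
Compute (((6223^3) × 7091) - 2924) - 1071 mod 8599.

(6223)^3 ≡ 3343 (mod 8599)
3343 × 7091 = 23705213 ≡ 6369 (mod 8599)
6369 - 2924 = 3445
3445 - 1071 = 2374

2374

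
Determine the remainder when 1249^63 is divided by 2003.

71

Using repeated squaring:
63 in binary is 111111, i.e. 63 = 32 + 16 + 8 + 4 + 2 + 1.
1249^1 ≡ 1249 (mod 2003)
1249^2 ≡ 1249^2 = 1560001 ≡ 1667 (mod 2003)
1249^4 ≡ 1667^2 = 2778889 ≡ 728 (mod 2003)
1249^8 ≡ 728^2 = 529984 ≡ 1192 (mod 2003)
1249^16 ≡ 1192^2 = 1420864 ≡ 737 (mod 2003)
1249^32 ≡ 737^2 = 543169 ≡ 356 (mod 2003)
1249^63 = 1249^32 × 1249^16 × 1249^8 × 1249^4 × 1249^2 × 1249^1 ≡ 356 × 737 × 1192 × 728 × 1667 × 1249 (mod 2003).
Accumulate the product:
356 × 737 = 262372 ≡ 1982
1982 × 1192 = 2362544 ≡ 1007
1007 × 728 = 733096 ≡ 2001
2001 × 1667 = 3335667 ≡ 672
672 × 1249 = 839328 ≡ 71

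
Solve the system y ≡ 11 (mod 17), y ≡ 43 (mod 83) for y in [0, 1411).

17⁻¹ mod 83: 17*44 ≡ 1 (mod 83), so 17⁻¹ ≡ 44.
y = 11 + 17*((43 − 11)*44 mod 83) = 11 + 17*80 = 1371.
Check: 1371 mod 17 = 11, 1371 mod 83 = 43. ✓

1371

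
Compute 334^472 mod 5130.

Compute successive squares:
472 in binary is 111011000, i.e. 472 = 256 + 128 + 64 + 16 + 8.
334^1 ≡ 334 (mod 5130)
334^2 ≡ 334^2 = 111556 ≡ 3826 (mod 5130)
334^4 ≡ 3826^2 = 14638276 ≡ 2386 (mod 5130)
334^8 ≡ 2386^2 = 5692996 ≡ 3826 (mod 5130)
334^16 ≡ 3826^2 = 14638276 ≡ 2386 (mod 5130)
334^32 ≡ 2386^2 = 5692996 ≡ 3826 (mod 5130)
334^64 ≡ 3826^2 = 14638276 ≡ 2386 (mod 5130)
334^128 ≡ 2386^2 = 5692996 ≡ 3826 (mod 5130)
334^256 ≡ 3826^2 = 14638276 ≡ 2386 (mod 5130)
334^472 = 334^256 · 334^128 · 334^64 · 334^16 · 334^8 ≡ 2386 · 3826 · 2386 · 2386 · 3826 (mod 5130).
Accumulate the product:
2386 · 3826 = 9128836 ≡ 2566
2566 · 2386 = 6122476 ≡ 2386
2386 · 2386 = 5692996 ≡ 3826
3826 · 3826 = 14638276 ≡ 2386

2386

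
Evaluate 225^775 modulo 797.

225^1 ≡ 225 (mod 797)
225^2 ≡ 225^2 = 50625 ≡ 414 (mod 797)
225^4 ≡ 414^2 = 171396 ≡ 41 (mod 797)
225^8 ≡ 41^2 = 1681 ≡ 87 (mod 797)
225^16 ≡ 87^2 = 7569 ≡ 396 (mod 797)
225^32 ≡ 396^2 = 156816 ≡ 604 (mod 797)
225^64 ≡ 604^2 = 364816 ≡ 587 (mod 797)
225^128 ≡ 587^2 = 344569 ≡ 265 (mod 797)
225^256 ≡ 265^2 = 70225 ≡ 89 (mod 797)
225^512 ≡ 89^2 = 7921 ≡ 748 (mod 797)
225^775 = 225^512 × 225^256 × 225^4 × 225^2 × 225^1 ≡ 748 × 89 × 41 × 414 × 225 (mod 797).
Accumulate the product:
748 × 89 = 66572 ≡ 421
421 × 41 = 17261 ≡ 524
524 × 414 = 216936 ≡ 152
152 × 225 = 34200 ≡ 726

726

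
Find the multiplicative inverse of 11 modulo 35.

35 = 3*11 + 2
11 = 5*2 + 1
2 = 2*1 + 0
gcd(11, 35) = 1, so the inverse exists.
Back-substitute for 1:
1 = 1*11 − 5*2
  = −5*35 + 16*11
So 11⁻¹ ≡ 16 (mod 35).

16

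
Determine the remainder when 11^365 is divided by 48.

11

By square-and-multiply:
365 in binary is 101101101, i.e. 365 = 256 + 64 + 32 + 8 + 4 + 1.
11^1 ≡ 11 (mod 48)
11^2 ≡ 11^2 = 121 ≡ 25 (mod 48)
11^4 ≡ 25^2 = 625 ≡ 1 (mod 48)
11^8 ≡ 1^2 = 1 (mod 48)
11^16 ≡ 1^2 = 1 (mod 48)
11^32 ≡ 1^2 = 1 (mod 48)
11^64 ≡ 1^2 = 1 (mod 48)
11^128 ≡ 1^2 = 1 (mod 48)
11^256 ≡ 1^2 = 1 (mod 48)
11^365 = 11^256 · 11^64 · 11^32 · 11^8 · 11^4 · 11^1 ≡ 1 · 1 · 1 · 1 · 1 · 11 (mod 48).
Accumulate the product:
1 · 1 = 1
1 · 1 = 1
1 · 1 = 1
1 · 1 = 1
1 · 11 = 11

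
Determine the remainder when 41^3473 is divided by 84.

41

41^1 ≡ 41 (mod 84)
41^2 ≡ 41^2 = 1681 ≡ 1 (mod 84)
41^4 ≡ 1^2 = 1 (mod 84)
41^8 ≡ 1^2 = 1 (mod 84)
41^16 ≡ 1^2 = 1 (mod 84)
41^32 ≡ 1^2 = 1 (mod 84)
41^64 ≡ 1^2 = 1 (mod 84)
41^128 ≡ 1^2 = 1 (mod 84)
41^256 ≡ 1^2 = 1 (mod 84)
41^512 ≡ 1^2 = 1 (mod 84)
41^1024 ≡ 1^2 = 1 (mod 84)
41^2048 ≡ 1^2 = 1 (mod 84)
41^3473 = 41^2048 · 41^1024 · 41^256 · 41^128 · 41^16 · 41^1 ≡ 1 · 1 · 1 · 1 · 1 · 41 (mod 84).
Accumulate the product:
1 · 1 = 1
1 · 1 = 1
1 · 1 = 1
1 · 1 = 1
1 · 41 = 41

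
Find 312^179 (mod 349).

179 in binary is 10110011, i.e. 179 = 128 + 32 + 16 + 2 + 1.
312^1 ≡ 312 (mod 349)
312^2 ≡ 312^2 = 97344 ≡ 322 (mod 349)
312^4 ≡ 322^2 = 103684 ≡ 31 (mod 349)
312^8 ≡ 31^2 = 961 ≡ 263 (mod 349)
312^16 ≡ 263^2 = 69169 ≡ 67 (mod 349)
312^32 ≡ 67^2 = 4489 ≡ 301 (mod 349)
312^64 ≡ 301^2 = 90601 ≡ 210 (mod 349)
312^128 ≡ 210^2 = 44100 ≡ 126 (mod 349)
312^179 = 312^128 · 312^32 · 312^16 · 312^2 · 312^1 ≡ 126 · 301 · 67 · 322 · 312 (mod 349).
Accumulate the product:
126 · 301 = 37926 ≡ 234
234 · 67 = 15678 ≡ 322
322 · 322 = 103684 ≡ 31
31 · 312 = 9672 ≡ 249

249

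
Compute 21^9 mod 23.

21^1 ≡ 21 (mod 23)
21^2 ≡ 21^2 = 441 ≡ 4 (mod 23)
21^4 ≡ 4^2 = 16 (mod 23)
21^8 ≡ 16^2 = 256 ≡ 3 (mod 23)
21^9 = 21^8 · 21^1 ≡ 3 · 21 (mod 23).
3 · 21 = 63 ≡ 17 (mod 23).

17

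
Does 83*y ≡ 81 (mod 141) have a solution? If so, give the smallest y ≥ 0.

gcd(83, 141) = 1, so a unique solution mod 141 exists.
83⁻¹ ≡ 17 (mod 141).
y ≡ 17*81 ≡ 108 (mod 141).

108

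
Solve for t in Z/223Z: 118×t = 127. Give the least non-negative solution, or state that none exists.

gcd(118, 223) = 1, so a unique solution mod 223 exists.
118⁻¹ ≡ 206 (mod 223).
t ≡ 206×127 ≡ 71 (mod 223).

71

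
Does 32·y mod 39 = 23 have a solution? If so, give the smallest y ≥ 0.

gcd(32, 39) = 1, so a unique solution mod 39 exists.
32⁻¹ ≡ 11 (mod 39).
y ≡ 11·23 ≡ 19 (mod 39).

19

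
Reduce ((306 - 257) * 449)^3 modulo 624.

306 - 257 = 49
49 * 449 = 22001 ≡ 161 (mod 624)
(161)^3 ≡ 593 (mod 624)

593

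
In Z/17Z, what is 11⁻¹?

17 = 1×11 + 6
11 = 1×6 + 5
6 = 1×5 + 1
5 = 5×1 + 0
gcd(11, 17) = 1, so the inverse exists.
Bézout: 1 = 2×17 − 3×11.
So 11⁻¹ ≡ −3 ≡ 14 (mod 17).

14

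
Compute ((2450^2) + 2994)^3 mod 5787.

640

(2450)^2 ≡ 1381 (mod 5787)
1381 + 2994 = 4375
(4375)^3 ≡ 640 (mod 5787)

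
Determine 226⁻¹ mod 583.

178

583 = 2*226 + 131
226 = 1*131 + 95
131 = 1*95 + 36
95 = 2*36 + 23
36 = 1*23 + 13
23 = 1*13 + 10
13 = 1*10 + 3
10 = 3*3 + 1
3 = 3*1 + 0
gcd(226, 583) = 1, so the inverse exists.
Bézout: 1 = −69*583 + 178*226.
So 226⁻¹ ≡ 178 (mod 583).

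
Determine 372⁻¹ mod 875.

875 = 2×372 + 131
372 = 2×131 + 110
131 = 1×110 + 21
110 = 5×21 + 5
21 = 4×5 + 1
5 = 5×1 + 0
gcd(372, 875) = 1, so the inverse exists.
Back-substitute for 1:
1 = 1×21 − 4×5
  = −4×110 + 21×21
  = 21×131 − 25×110
  = −25×372 + 71×131
  = 71×875 − 167×372
So 372⁻¹ ≡ −167 ≡ 708 (mod 875).

708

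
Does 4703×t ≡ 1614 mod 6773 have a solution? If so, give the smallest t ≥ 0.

6144

gcd(4703, 6773) = 1, so a unique solution mod 6773 exists.
4703⁻¹ ≡ 3982 (mod 6773).
t ≡ 3982×1614 ≡ 6144 (mod 6773).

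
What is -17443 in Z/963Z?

-17443 = -19·963 + 854, so -17443 ≡ 854 (mod 963).

854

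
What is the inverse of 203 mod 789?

789 = 3*203 + 180
203 = 1*180 + 23
180 = 7*23 + 19
23 = 1*19 + 4
19 = 4*4 + 3
4 = 1*3 + 1
3 = 3*1 + 0
gcd(203, 789) = 1, so the inverse exists.
Back-substitute for 1:
1 = 1*4 − 1*3
  = −1*19 + 5*4
  = 5*23 − 6*19
  = −6*180 + 47*23
  = 47*203 − 53*180
  = −53*789 + 206*203
So 203⁻¹ ≡ 206 (mod 789).

206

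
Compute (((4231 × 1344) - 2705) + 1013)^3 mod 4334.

972

4231 × 1344 = 5686464 ≡ 256 (mod 4334)
256 - 2705 = -2449 ≡ 1885 (mod 4334)
1885 + 1013 = 2898
(2898)^3 ≡ 972 (mod 4334)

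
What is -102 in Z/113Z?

-102 = -1*113 + 11, so -102 ≡ 11 (mod 113).

11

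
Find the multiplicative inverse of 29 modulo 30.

30 = 1×29 + 1
29 = 29×1 + 0
gcd(29, 30) = 1, so the inverse exists.
Bézout: 1 = 1×30 − 1×29.
So 29⁻¹ ≡ −1 ≡ 29 (mod 30).

29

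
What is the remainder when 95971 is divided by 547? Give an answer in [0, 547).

246

95971 = 175·547 + 246, so 95971 ≡ 246 (mod 547).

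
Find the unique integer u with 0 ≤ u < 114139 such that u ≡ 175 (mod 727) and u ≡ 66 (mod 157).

7445

727⁻¹ mod 157: 727·46 ≡ 1 (mod 157), so 727⁻¹ ≡ 46.
u = 175 + 727·((66 − 175)·46 mod 157) = 175 + 727·10 = 7445.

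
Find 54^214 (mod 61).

39

Using repeated squaring:
54^1 ≡ 54 (mod 61)
54^2 ≡ 54^2 = 2916 ≡ 49 (mod 61)
54^4 ≡ 49^2 = 2401 ≡ 22 (mod 61)
54^8 ≡ 22^2 = 484 ≡ 57 (mod 61)
54^16 ≡ 57^2 = 3249 ≡ 16 (mod 61)
54^32 ≡ 16^2 = 256 ≡ 12 (mod 61)
54^64 ≡ 12^2 = 144 ≡ 22 (mod 61)
54^128 ≡ 22^2 = 484 ≡ 57 (mod 61)
54^214 = 54^128 × 54^64 × 54^16 × 54^4 × 54^2 ≡ 57 × 22 × 16 × 22 × 49 (mod 61).
Accumulate the product:
57 × 22 = 1254 ≡ 34
34 × 16 = 544 ≡ 56
56 × 22 = 1232 ≡ 12
12 × 49 = 588 ≡ 39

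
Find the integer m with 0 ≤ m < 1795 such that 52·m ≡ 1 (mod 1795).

863

1795 = 34·52 + 27
52 = 1·27 + 25
27 = 1·25 + 2
25 = 12·2 + 1
2 = 2·1 + 0
gcd(52, 1795) = 1, so the inverse exists.
Back-substitute for 1:
1 = 1·25 − 12·2
  = −12·27 + 13·25
  = 13·52 − 25·27
  = −25·1795 + 863·52
So 52⁻¹ ≡ 863 (mod 1795).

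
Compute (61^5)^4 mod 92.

(61)^5 ≡ 53 (mod 92)
(53)^4 ≡ 9 (mod 92)

9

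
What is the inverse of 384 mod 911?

344

911 = 2*384 + 143
384 = 2*143 + 98
143 = 1*98 + 45
98 = 2*45 + 8
45 = 5*8 + 5
8 = 1*5 + 3
5 = 1*3 + 2
3 = 1*2 + 1
2 = 2*1 + 0
gcd(384, 911) = 1, so the inverse exists.
Back-substitute for 1:
1 = 1*3 − 1*2
  = −1*5 + 2*3
  = 2*8 − 3*5
  = −3*45 + 17*8
  = 17*98 − 37*45
  = −37*143 + 54*98
  = 54*384 − 145*143
  = −145*911 + 344*384
So 384⁻¹ ≡ 344 (mod 911).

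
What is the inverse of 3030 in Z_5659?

5659 = 1×3030 + 2629
3030 = 1×2629 + 401
2629 = 6×401 + 223
401 = 1×223 + 178
223 = 1×178 + 45
178 = 3×45 + 43
45 = 1×43 + 2
43 = 21×2 + 1
2 = 2×1 + 0
gcd(3030, 5659) = 1, so the inverse exists.
Bézout: 1 = −1481×5659 + 2766×3030.
So 3030⁻¹ ≡ 2766 (mod 5659).

2766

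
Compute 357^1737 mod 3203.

Compute successive squares:
1737 in binary is 11011001001, i.e. 1737 = 1024 + 512 + 128 + 64 + 8 + 1.
357^1 ≡ 357 (mod 3203)
357^2 ≡ 357^2 = 127449 ≡ 2532 (mod 3203)
357^4 ≡ 2532^2 = 6411024 ≡ 1821 (mod 3203)
357^8 ≡ 1821^2 = 3316041 ≡ 936 (mod 3203)
357^16 ≡ 936^2 = 876096 ≡ 1677 (mod 3203)
357^32 ≡ 1677^2 = 2812329 ≡ 95 (mod 3203)
357^64 ≡ 95^2 = 9025 ≡ 2619 (mod 3203)
357^128 ≡ 2619^2 = 6859161 ≡ 1538 (mod 3203)
357^256 ≡ 1538^2 = 2365444 ≡ 1630 (mod 3203)
357^512 ≡ 1630^2 = 2656900 ≡ 1613 (mod 3203)
357^1024 ≡ 1613^2 = 2601769 ≡ 933 (mod 3203)
357^1737 = 357^1024 × 357^512 × 357^128 × 357^64 × 357^8 × 357^1 ≡ 933 × 1613 × 1538 × 2619 × 936 × 357 (mod 3203).
Accumulate the product:
933 × 1613 = 1504929 ≡ 2722
2722 × 1538 = 4186436 ≡ 115
115 × 2619 = 301185 ≡ 103
103 × 936 = 96408 ≡ 318
318 × 357 = 113526 ≡ 1421

1421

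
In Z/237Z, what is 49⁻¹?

Apply the Euclidean algorithm and back-substitute:
237 = 4×49 + 41
49 = 1×41 + 8
41 = 5×8 + 1
8 = 8×1 + 0
gcd(49, 237) = 1, so the inverse exists.
Bézout: 1 = 6×237 − 29×49.
So 49⁻¹ ≡ −29 ≡ 208 (mod 237).

208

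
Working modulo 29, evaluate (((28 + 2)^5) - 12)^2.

28 + 2 = 30 ≡ 1 (mod 29)
(1)^5 ≡ 1 (mod 29)
1 - 12 = -11 ≡ 18 (mod 29)
(18)^2 ≡ 5 (mod 29)

5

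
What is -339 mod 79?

-339 = -5*79 + 56, so -339 ≡ 56 (mod 79).

56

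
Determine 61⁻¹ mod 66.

13

66 = 1·61 + 5
61 = 12·5 + 1
5 = 5·1 + 0
gcd(61, 66) = 1, so the inverse exists.
Back-substitute for 1:
1 = 1·61 − 12·5
  = −12·66 + 13·61
So 61⁻¹ ≡ 13 (mod 66).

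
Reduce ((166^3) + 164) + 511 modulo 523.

290

(166)^3 ≡ 138 (mod 523)
138 + 164 = 302
302 + 511 = 813 ≡ 290 (mod 523)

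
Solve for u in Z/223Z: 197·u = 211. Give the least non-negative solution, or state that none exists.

172

gcd(197, 223) = 1, so a unique solution mod 223 exists.
197⁻¹ ≡ 60 (mod 223).
u ≡ 60·211 ≡ 172 (mod 223).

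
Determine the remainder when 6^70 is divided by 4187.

1764

70 in binary is 1000110, i.e. 70 = 64 + 4 + 2.
6^1 ≡ 6 (mod 4187)
6^2 ≡ 6^2 = 36 (mod 4187)
6^4 ≡ 36^2 = 1296 (mod 4187)
6^8 ≡ 1296^2 = 1679616 ≡ 629 (mod 4187)
6^16 ≡ 629^2 = 395641 ≡ 2063 (mod 4187)
6^32 ≡ 2063^2 = 4255969 ≡ 1977 (mod 4187)
6^64 ≡ 1977^2 = 3908529 ≡ 2058 (mod 4187)
6^70 = 6^64 × 6^4 × 6^2 ≡ 2058 × 1296 × 36 (mod 4187).
Accumulate the product:
2058 × 1296 = 2667168 ≡ 49
49 × 36 = 1764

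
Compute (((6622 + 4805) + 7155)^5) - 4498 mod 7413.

6622 + 4805 = 11427 ≡ 4014 (mod 7413)
4014 + 7155 = 11169 ≡ 3756 (mod 7413)
(3756)^5 ≡ 3012 (mod 7413)
3012 - 4498 = -1486 ≡ 5927 (mod 7413)

5927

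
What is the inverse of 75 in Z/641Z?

547

By the extended Euclidean algorithm:
641 = 8×75 + 41
75 = 1×41 + 34
41 = 1×34 + 7
34 = 4×7 + 6
7 = 1×6 + 1
6 = 6×1 + 0
gcd(75, 641) = 1, so the inverse exists.
Bézout: 1 = 11×641 − 94×75.
So 75⁻¹ ≡ −94 ≡ 547 (mod 641).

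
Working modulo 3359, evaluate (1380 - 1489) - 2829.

1380 - 1489 = -109 ≡ 3250 (mod 3359)
3250 - 2829 = 421

421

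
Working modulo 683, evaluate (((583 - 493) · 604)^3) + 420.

583 - 493 = 90
90 · 604 = 54360 ≡ 403 (mod 683)
(403)^3 ≡ 303 (mod 683)
303 + 420 = 723 ≡ 40 (mod 683)

40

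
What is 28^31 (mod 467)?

192

By square-and-multiply:
31 in binary is 11111, i.e. 31 = 16 + 8 + 4 + 2 + 1.
28^1 ≡ 28 (mod 467)
28^2 ≡ 28^2 = 784 ≡ 317 (mod 467)
28^4 ≡ 317^2 = 100489 ≡ 84 (mod 467)
28^8 ≡ 84^2 = 7056 ≡ 51 (mod 467)
28^16 ≡ 51^2 = 2601 ≡ 266 (mod 467)
28^31 = 28^16 · 28^8 · 28^4 · 28^2 · 28^1 ≡ 266 · 51 · 84 · 317 · 28 (mod 467).
Accumulate the product:
266 · 51 = 13566 ≡ 23
23 · 84 = 1932 ≡ 64
64 · 317 = 20288 ≡ 207
207 · 28 = 5796 ≡ 192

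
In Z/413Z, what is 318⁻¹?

Apply the Euclidean algorithm and back-substitute:
413 = 1*318 + 95
318 = 3*95 + 33
95 = 2*33 + 29
33 = 1*29 + 4
29 = 7*4 + 1
4 = 4*1 + 0
gcd(318, 413) = 1, so the inverse exists.
Back-substitute for 1:
1 = 1*29 − 7*4
  = −7*33 + 8*29
  = 8*95 − 23*33
  = −23*318 + 77*95
  = 77*413 − 100*318
So 318⁻¹ ≡ −100 ≡ 313 (mod 413).

313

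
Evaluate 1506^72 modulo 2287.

1477

72 in binary is 1001000, i.e. 72 = 64 + 8.
1506^1 ≡ 1506 (mod 2287)
1506^2 ≡ 1506^2 = 2268036 ≡ 1619 (mod 2287)
1506^4 ≡ 1619^2 = 2621161 ≡ 259 (mod 2287)
1506^8 ≡ 259^2 = 67081 ≡ 758 (mod 2287)
1506^16 ≡ 758^2 = 574564 ≡ 527 (mod 2287)
1506^32 ≡ 527^2 = 277729 ≡ 1002 (mod 2287)
1506^64 ≡ 1002^2 = 1004004 ≡ 11 (mod 2287)
1506^72 = 1506^64 * 1506^8 ≡ 11 * 758 (mod 2287).
11 * 758 = 8338 ≡ 1477 (mod 2287).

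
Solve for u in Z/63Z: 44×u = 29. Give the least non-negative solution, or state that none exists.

25

gcd(44, 63) = 1, so a unique solution mod 63 exists.
44⁻¹ ≡ 53 (mod 63).
u ≡ 53×29 ≡ 25 (mod 63).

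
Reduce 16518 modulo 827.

805

16518 = 19×827 + 805, so 16518 ≡ 805 (mod 827).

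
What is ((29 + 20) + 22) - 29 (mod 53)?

29 + 20 = 49
49 + 22 = 71 ≡ 18 (mod 53)
18 - 29 = -11 ≡ 42 (mod 53)

42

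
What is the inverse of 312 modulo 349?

349 = 1*312 + 37
312 = 8*37 + 16
37 = 2*16 + 5
16 = 3*5 + 1
5 = 5*1 + 0
gcd(312, 349) = 1, so the inverse exists.
Bézout: 1 = −59*349 + 66*312.
So 312⁻¹ ≡ 66 (mod 349).

66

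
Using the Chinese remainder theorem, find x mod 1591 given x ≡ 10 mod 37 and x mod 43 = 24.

37⁻¹ mod 43: 37·7 ≡ 1 (mod 43), so 37⁻¹ ≡ 7.
x = 10 + 37·((24 − 10)·7 mod 43) = 10 + 37·12 = 454.

454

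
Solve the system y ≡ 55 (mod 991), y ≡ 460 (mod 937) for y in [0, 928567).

991⁻¹ mod 937: 991*295 ≡ 1 (mod 937), so 991⁻¹ ≡ 295.
y = 55 + 991*((460 − 55)*295 mod 937) = 55 + 991*476 = 471771.
Check: 471771 mod 991 = 55, 471771 mod 937 = 460. ✓

471771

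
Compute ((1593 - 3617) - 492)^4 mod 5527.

1230

1593 - 3617 = -2024 ≡ 3503 (mod 5527)
3503 - 492 = 3011
(3011)^4 ≡ 1230 (mod 5527)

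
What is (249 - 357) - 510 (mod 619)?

249 - 357 = -108 ≡ 511 (mod 619)
511 - 510 = 1

1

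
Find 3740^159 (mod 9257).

885

Compute successive squares:
3740^1 ≡ 3740 (mod 9257)
3740^2 ≡ 3740^2 = 13987600 ≡ 273 (mod 9257)
3740^4 ≡ 273^2 = 74529 ≡ 473 (mod 9257)
3740^8 ≡ 473^2 = 223729 ≡ 1561 (mod 9257)
3740^16 ≡ 1561^2 = 2436721 ≡ 2130 (mod 9257)
3740^32 ≡ 2130^2 = 4536900 ≡ 970 (mod 9257)
3740^64 ≡ 970^2 = 940900 ≡ 5943 (mod 9257)
3740^128 ≡ 5943^2 = 35319249 ≡ 3794 (mod 9257)
3740^159 = 3740^128 * 3740^16 * 3740^8 * 3740^4 * 3740^2 * 3740^1 ≡ 3794 * 2130 * 1561 * 473 * 273 * 3740 (mod 9257).
Accumulate the product:
3794 * 2130 = 8081220 ≡ 9116
9116 * 1561 = 14230076 ≡ 2067
2067 * 473 = 977691 ≡ 5706
5706 * 273 = 1557738 ≡ 2562
2562 * 3740 = 9581880 ≡ 885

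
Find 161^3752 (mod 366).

Using repeated squaring:
3752 in binary is 111010101000, i.e. 3752 = 2048 + 1024 + 512 + 128 + 32 + 8.
161^1 ≡ 161 (mod 366)
161^2 ≡ 161^2 = 25921 ≡ 301 (mod 366)
161^4 ≡ 301^2 = 90601 ≡ 199 (mod 366)
161^8 ≡ 199^2 = 39601 ≡ 73 (mod 366)
161^16 ≡ 73^2 = 5329 ≡ 205 (mod 366)
161^32 ≡ 205^2 = 42025 ≡ 301 (mod 366)
161^64 ≡ 301^2 = 90601 ≡ 199 (mod 366)
161^128 ≡ 199^2 = 39601 ≡ 73 (mod 366)
161^256 ≡ 73^2 = 5329 ≡ 205 (mod 366)
161^512 ≡ 205^2 = 42025 ≡ 301 (mod 366)
161^1024 ≡ 301^2 = 90601 ≡ 199 (mod 366)
161^2048 ≡ 199^2 = 39601 ≡ 73 (mod 366)
161^3752 = 161^2048 · 161^1024 · 161^512 · 161^128 · 161^32 · 161^8 ≡ 73 · 199 · 301 · 73 · 301 · 73 (mod 366).
Accumulate the product:
73 · 199 = 14527 ≡ 253
253 · 301 = 76153 ≡ 25
25 · 73 = 1825 ≡ 361
361 · 301 = 108661 ≡ 325
325 · 73 = 23725 ≡ 301

301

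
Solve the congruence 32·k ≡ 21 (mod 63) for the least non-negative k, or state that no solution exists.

gcd(32, 63) = 1, so a unique solution mod 63 exists.
32⁻¹ ≡ 2 (mod 63).
k ≡ 2·21 ≡ 42 (mod 63).

42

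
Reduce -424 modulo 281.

138

-424 = -2×281 + 138, so -424 ≡ 138 (mod 281).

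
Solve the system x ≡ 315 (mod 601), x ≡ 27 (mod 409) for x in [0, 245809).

601⁻¹ mod 409: 601×49 ≡ 1 (mod 409), so 601⁻¹ ≡ 49.
x = 315 + 601×((27 − 315)×49 mod 409) = 315 + 601×203 = 122318.

122318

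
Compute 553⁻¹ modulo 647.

117

647 = 1*553 + 94
553 = 5*94 + 83
94 = 1*83 + 11
83 = 7*11 + 6
11 = 1*6 + 5
6 = 1*5 + 1
5 = 5*1 + 0
gcd(553, 647) = 1, so the inverse exists.
Bézout: 1 = −100*647 + 117*553.
So 553⁻¹ ≡ 117 (mod 647).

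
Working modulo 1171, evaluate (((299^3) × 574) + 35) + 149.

(299)^3 ≡ 482 (mod 1171)
482 × 574 = 276668 ≡ 312 (mod 1171)
312 + 35 = 347
347 + 149 = 496

496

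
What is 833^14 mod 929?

Compute successive squares:
833^1 ≡ 833 (mod 929)
833^2 ≡ 833^2 = 693889 ≡ 855 (mod 929)
833^4 ≡ 855^2 = 731025 ≡ 831 (mod 929)
833^8 ≡ 831^2 = 690561 ≡ 314 (mod 929)
833^14 = 833^8 · 833^4 · 833^2 ≡ 314 · 831 · 855 (mod 929).
Accumulate the product:
314 · 831 = 260934 ≡ 814
814 · 855 = 695970 ≡ 149

149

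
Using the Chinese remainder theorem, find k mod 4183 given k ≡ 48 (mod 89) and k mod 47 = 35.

1116

89⁻¹ mod 47: 89·28 ≡ 1 (mod 47), so 89⁻¹ ≡ 28.
k = 48 + 89·((35 − 48)·28 mod 47) = 48 + 89·12 = 1116.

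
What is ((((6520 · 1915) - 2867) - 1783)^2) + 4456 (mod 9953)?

6520 · 1915 = 12485800 ≡ 4738 (mod 9953)
4738 - 2867 = 1871
1871 - 1783 = 88
(88)^2 ≡ 7744 (mod 9953)
7744 + 4456 = 12200 ≡ 2247 (mod 9953)

2247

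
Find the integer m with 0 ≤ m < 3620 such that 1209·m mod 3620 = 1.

2069

Apply the Euclidean algorithm and back-substitute:
3620 = 2·1209 + 1202
1209 = 1·1202 + 7
1202 = 171·7 + 5
7 = 1·5 + 2
5 = 2·2 + 1
2 = 2·1 + 0
gcd(1209, 3620) = 1, so the inverse exists.
Back-substitute for 1:
1 = 1·5 − 2·2
  = −2·7 + 3·5
  = 3·1202 − 515·7
  = −515·1209 + 518·1202
  = 518·3620 − 1551·1209
So 1209⁻¹ ≡ −1551 ≡ 2069 (mod 3620).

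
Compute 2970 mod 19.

6

2970 = 156*19 + 6, so 2970 ≡ 6 (mod 19).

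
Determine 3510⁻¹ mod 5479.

5479 = 1×3510 + 1969
3510 = 1×1969 + 1541
1969 = 1×1541 + 428
1541 = 3×428 + 257
428 = 1×257 + 171
257 = 1×171 + 86
171 = 1×86 + 85
86 = 1×85 + 1
85 = 85×1 + 0
gcd(3510, 5479) = 1, so the inverse exists.
Bézout: 1 = −41×5479 + 64×3510.
So 3510⁻¹ ≡ 64 (mod 5479).

64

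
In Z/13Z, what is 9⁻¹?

3

Apply the Euclidean algorithm and back-substitute:
13 = 1×9 + 4
9 = 2×4 + 1
4 = 4×1 + 0
gcd(9, 13) = 1, so the inverse exists.
Back-substitute for 1:
1 = 1×9 − 2×4
  = −2×13 + 3×9
So 9⁻¹ ≡ 3 (mod 13).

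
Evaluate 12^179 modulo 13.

179 in binary is 10110011, i.e. 179 = 128 + 32 + 16 + 2 + 1.
12^1 ≡ 12 (mod 13)
12^2 ≡ 12^2 = 144 ≡ 1 (mod 13)
12^4 ≡ 1^2 = 1 (mod 13)
12^8 ≡ 1^2 = 1 (mod 13)
12^16 ≡ 1^2 = 1 (mod 13)
12^32 ≡ 1^2 = 1 (mod 13)
12^64 ≡ 1^2 = 1 (mod 13)
12^128 ≡ 1^2 = 1 (mod 13)
12^179 = 12^128 × 12^32 × 12^16 × 12^2 × 12^1 ≡ 1 × 1 × 1 × 1 × 12 (mod 13).
Accumulate the product:
1 × 1 = 1
1 × 1 = 1
1 × 1 = 1
1 × 12 = 12

12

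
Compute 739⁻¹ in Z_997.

Run the extended Euclidean algorithm:
997 = 1*739 + 258
739 = 2*258 + 223
258 = 1*223 + 35
223 = 6*35 + 13
35 = 2*13 + 9
13 = 1*9 + 4
9 = 2*4 + 1
4 = 4*1 + 0
gcd(739, 997) = 1, so the inverse exists.
Bézout: 1 = 169*997 − 228*739.
So 739⁻¹ ≡ −228 ≡ 769 (mod 997).

769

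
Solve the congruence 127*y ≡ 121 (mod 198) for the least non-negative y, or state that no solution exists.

gcd(127, 198) = 1, so a unique solution mod 198 exists.
127⁻¹ ≡ 145 (mod 198).
y ≡ 145*121 ≡ 121 (mod 198).

121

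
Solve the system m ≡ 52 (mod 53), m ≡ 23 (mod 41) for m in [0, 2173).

53⁻¹ mod 41: 53*24 ≡ 1 (mod 41), so 53⁻¹ ≡ 24.
m = 52 + 53*((23 − 52)*24 mod 41) = 52 + 53*1 = 105.
Check: 105 mod 53 = 52, 105 mod 41 = 23. ✓

105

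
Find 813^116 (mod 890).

Compute successive squares:
116 in binary is 1110100, i.e. 116 = 64 + 32 + 16 + 4.
813^1 ≡ 813 (mod 890)
813^2 ≡ 813^2 = 660969 ≡ 589 (mod 890)
813^4 ≡ 589^2 = 346921 ≡ 711 (mod 890)
813^8 ≡ 711^2 = 505521 ≡ 1 (mod 890)
813^16 ≡ 1^2 = 1 (mod 890)
813^32 ≡ 1^2 = 1 (mod 890)
813^64 ≡ 1^2 = 1 (mod 890)
813^116 = 813^64 × 813^32 × 813^16 × 813^4 ≡ 1 × 1 × 1 × 711 (mod 890).
Accumulate the product:
1 × 1 = 1
1 × 1 = 1
1 × 711 = 711

711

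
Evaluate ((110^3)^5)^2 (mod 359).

(110)^3 ≡ 187 (mod 359)
(187)^5 ≡ 115 (mod 359)
(115)^2 ≡ 301 (mod 359)

301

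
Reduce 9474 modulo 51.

39

9474 = 185·51 + 39, so 9474 ≡ 39 (mod 51).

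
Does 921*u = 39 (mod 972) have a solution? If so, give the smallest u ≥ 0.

247

gcd(921, 972) = 3, and 3 | 39, so solutions exist.
Divide through by 3: 307*u mod 324 = 13.
307⁻¹ ≡ 19 (mod 324).
u ≡ 19*13 ≡ 247 (mod 324).
The smallest non-negative solution is u = 247.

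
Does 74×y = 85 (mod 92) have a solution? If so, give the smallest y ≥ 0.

no solution

gcd(74, 92) = 2, and 2 does not divide 85.
So the congruence has no solution.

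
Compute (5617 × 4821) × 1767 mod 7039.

3799

5617 × 4821 = 27079557 ≡ 524 (mod 7039)
524 × 1767 = 925908 ≡ 3799 (mod 7039)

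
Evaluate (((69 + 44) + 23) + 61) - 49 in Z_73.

69 + 44 = 113 ≡ 40 (mod 73)
40 + 23 = 63
63 + 61 = 124 ≡ 51 (mod 73)
51 - 49 = 2

2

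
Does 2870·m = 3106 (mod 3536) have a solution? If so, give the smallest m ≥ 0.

659

gcd(2870, 3536) = 2, and 2 | 3106, so solutions exist.
Divide through by 2: 1435·m ≡ 1553 mod 1768.
1435⁻¹ ≡ 515 (mod 1768).
m ≡ 515·1553 ≡ 659 (mod 1768).
The smallest non-negative solution is m = 659.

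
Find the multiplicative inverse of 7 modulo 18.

Apply the Euclidean algorithm and back-substitute:
18 = 2·7 + 4
7 = 1·4 + 3
4 = 1·3 + 1
3 = 3·1 + 0
gcd(7, 18) = 1, so the inverse exists.
Bézout: 1 = 2·18 − 5·7.
So 7⁻¹ ≡ −5 ≡ 13 (mod 18).

13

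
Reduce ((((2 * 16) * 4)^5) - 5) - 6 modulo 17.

2 * 16 = 32 ≡ 15 (mod 17)
15 * 4 = 60 ≡ 9 (mod 17)
(9)^5 ≡ 8 (mod 17)
8 - 5 = 3
3 - 6 = -3 ≡ 14 (mod 17)

14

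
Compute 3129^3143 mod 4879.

3010

3129^1 ≡ 3129 (mod 4879)
3129^2 ≡ 3129^2 = 9790641 ≡ 3367 (mod 4879)
3129^4 ≡ 3367^2 = 11336689 ≡ 2772 (mod 4879)
3129^8 ≡ 2772^2 = 7683984 ≡ 4438 (mod 4879)
3129^16 ≡ 4438^2 = 19695844 ≡ 4200 (mod 4879)
3129^32 ≡ 4200^2 = 17640000 ≡ 2415 (mod 4879)
3129^64 ≡ 2415^2 = 5832225 ≡ 1820 (mod 4879)
3129^128 ≡ 1820^2 = 3312400 ≡ 4438 (mod 4879)
3129^256 ≡ 4438^2 = 19695844 ≡ 4200 (mod 4879)
3129^512 ≡ 4200^2 = 17640000 ≡ 2415 (mod 4879)
3129^1024 ≡ 2415^2 = 5832225 ≡ 1820 (mod 4879)
3129^2048 ≡ 1820^2 = 3312400 ≡ 4438 (mod 4879)
3129^3143 = 3129^2048 * 3129^1024 * 3129^64 * 3129^4 * 3129^2 * 3129^1 ≡ 4438 * 1820 * 1820 * 2772 * 3367 * 3129 (mod 4879).
Accumulate the product:
4438 * 1820 = 8077160 ≡ 2415
2415 * 1820 = 4395300 ≡ 4200
4200 * 2772 = 11642400 ≡ 1106
1106 * 3367 = 3723902 ≡ 1225
1225 * 3129 = 3833025 ≡ 3010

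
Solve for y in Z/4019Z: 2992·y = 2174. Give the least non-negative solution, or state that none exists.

2115

gcd(2992, 4019) = 1, so a unique solution mod 4019 exists.
2992⁻¹ ≡ 587 (mod 4019).
y ≡ 587·2174 ≡ 2115 (mod 4019).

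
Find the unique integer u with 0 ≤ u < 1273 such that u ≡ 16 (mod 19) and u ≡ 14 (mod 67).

282

19⁻¹ mod 67: 19*60 ≡ 1 (mod 67), so 19⁻¹ ≡ 60.
u = 16 + 19*((14 − 16)*60 mod 67) = 16 + 19*14 = 282.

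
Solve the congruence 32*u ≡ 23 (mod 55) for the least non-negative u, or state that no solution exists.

54

gcd(32, 55) = 1, so a unique solution mod 55 exists.
32⁻¹ ≡ 43 (mod 55).
u ≡ 43*23 ≡ 54 (mod 55).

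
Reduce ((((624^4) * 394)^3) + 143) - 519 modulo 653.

(624)^4 ≡ 82 (mod 653)
82 * 394 = 32308 ≡ 311 (mod 653)
(311)^3 ≡ 439 (mod 653)
439 + 143 = 582
582 - 519 = 63

63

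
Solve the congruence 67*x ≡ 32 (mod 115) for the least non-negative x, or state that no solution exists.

gcd(67, 115) = 1, so a unique solution mod 115 exists.
67⁻¹ ≡ 103 (mod 115).
x ≡ 103*32 ≡ 76 (mod 115).

76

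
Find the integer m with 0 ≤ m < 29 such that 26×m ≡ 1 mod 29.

19

29 = 1·26 + 3
26 = 8·3 + 2
3 = 1·2 + 1
2 = 2·1 + 0
gcd(26, 29) = 1, so the inverse exists.
Bézout: 1 = 9·29 − 10·26.
So 26⁻¹ ≡ −10 ≡ 19 (mod 29).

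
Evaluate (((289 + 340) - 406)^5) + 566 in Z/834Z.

289 + 340 = 629
629 - 406 = 223
(223)^5 ≡ 709 (mod 834)
709 + 566 = 1275 ≡ 441 (mod 834)

441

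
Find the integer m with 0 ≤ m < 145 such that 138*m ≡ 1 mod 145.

62

Apply the Euclidean algorithm and back-substitute:
145 = 1·138 + 7
138 = 19·7 + 5
7 = 1·5 + 2
5 = 2·2 + 1
2 = 2·1 + 0
gcd(138, 145) = 1, so the inverse exists.
Back-substitute for 1:
1 = 1·5 − 2·2
  = −2·7 + 3·5
  = 3·138 − 59·7
  = −59·145 + 62·138
So 138⁻¹ ≡ 62 (mod 145).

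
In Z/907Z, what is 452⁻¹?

604

Run the extended Euclidean algorithm:
907 = 2*452 + 3
452 = 150*3 + 2
3 = 1*2 + 1
2 = 2*1 + 0
gcd(452, 907) = 1, so the inverse exists.
Bézout: 1 = 151*907 − 303*452.
So 452⁻¹ ≡ −303 ≡ 604 (mod 907).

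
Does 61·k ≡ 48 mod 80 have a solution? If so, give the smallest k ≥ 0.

48

gcd(61, 80) = 1, so a unique solution mod 80 exists.
61⁻¹ ≡ 21 (mod 80).
k ≡ 21·48 ≡ 48 (mod 80).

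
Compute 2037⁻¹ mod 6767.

6571

Apply the Euclidean algorithm and back-substitute:
6767 = 3·2037 + 656
2037 = 3·656 + 69
656 = 9·69 + 35
69 = 1·35 + 34
35 = 1·34 + 1
34 = 34·1 + 0
gcd(2037, 6767) = 1, so the inverse exists.
Back-substitute for 1:
1 = 1·35 − 1·34
  = −1·69 + 2·35
  = 2·656 − 19·69
  = −19·2037 + 59·656
  = 59·6767 − 196·2037
So 2037⁻¹ ≡ −196 ≡ 6571 (mod 6767).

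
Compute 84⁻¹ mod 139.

48

Apply the Euclidean algorithm and back-substitute:
139 = 1·84 + 55
84 = 1·55 + 29
55 = 1·29 + 26
29 = 1·26 + 3
26 = 8·3 + 2
3 = 1·2 + 1
2 = 2·1 + 0
gcd(84, 139) = 1, so the inverse exists.
Bézout: 1 = −29·139 + 48·84.
So 84⁻¹ ≡ 48 (mod 139).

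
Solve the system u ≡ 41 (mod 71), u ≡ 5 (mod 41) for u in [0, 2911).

71⁻¹ mod 41: 71·26 ≡ 1 (mod 41), so 71⁻¹ ≡ 26.
u = 41 + 71·((5 − 41)·26 mod 41) = 41 + 71·7 = 538.
Check: 538 mod 71 = 41, 538 mod 41 = 5. ✓

538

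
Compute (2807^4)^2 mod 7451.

(2807)^4 ≡ 5731 (mod 7451)
(5731)^2 ≡ 353 (mod 7451)

353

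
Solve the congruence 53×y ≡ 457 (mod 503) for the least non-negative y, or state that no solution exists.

gcd(53, 503) = 1, so a unique solution mod 503 exists.
53⁻¹ ≡ 19 (mod 503).
y ≡ 19×457 ≡ 132 (mod 503).

132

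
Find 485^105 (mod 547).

485^1 ≡ 485 (mod 547)
485^2 ≡ 485^2 = 235225 ≡ 15 (mod 547)
485^4 ≡ 15^2 = 225 (mod 547)
485^8 ≡ 225^2 = 50625 ≡ 301 (mod 547)
485^16 ≡ 301^2 = 90601 ≡ 346 (mod 547)
485^32 ≡ 346^2 = 119716 ≡ 470 (mod 547)
485^64 ≡ 470^2 = 220900 ≡ 459 (mod 547)
485^105 = 485^64 · 485^32 · 485^8 · 485^1 ≡ 459 · 470 · 301 · 485 (mod 547).
Accumulate the product:
459 · 470 = 215730 ≡ 212
212 · 301 = 63812 ≡ 360
360 · 485 = 174600 ≡ 107

107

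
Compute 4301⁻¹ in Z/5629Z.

4972

5629 = 1×4301 + 1328
4301 = 3×1328 + 317
1328 = 4×317 + 60
317 = 5×60 + 17
60 = 3×17 + 9
17 = 1×9 + 8
9 = 1×8 + 1
8 = 8×1 + 0
gcd(4301, 5629) = 1, so the inverse exists.
Back-substitute for 1:
1 = 1×9 − 1×8
  = −1×17 + 2×9
  = 2×60 − 7×17
  = −7×317 + 37×60
  = 37×1328 − 155×317
  = −155×4301 + 502×1328
  = 502×5629 − 657×4301
So 4301⁻¹ ≡ −657 ≡ 4972 (mod 5629).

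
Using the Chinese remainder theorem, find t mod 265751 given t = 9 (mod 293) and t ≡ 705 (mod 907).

16124

293⁻¹ mod 907: 293*421 ≡ 1 (mod 907), so 293⁻¹ ≡ 421.
t = 9 + 293*((705 − 9)*421 mod 907) = 9 + 293*55 = 16124.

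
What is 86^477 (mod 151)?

Compute successive squares:
477 in binary is 111011101, i.e. 477 = 256 + 128 + 64 + 16 + 8 + 4 + 1.
86^1 ≡ 86 (mod 151)
86^2 ≡ 86^2 = 7396 ≡ 148 (mod 151)
86^4 ≡ 148^2 = 21904 ≡ 9 (mod 151)
86^8 ≡ 9^2 = 81 (mod 151)
86^16 ≡ 81^2 = 6561 ≡ 68 (mod 151)
86^32 ≡ 68^2 = 4624 ≡ 94 (mod 151)
86^64 ≡ 94^2 = 8836 ≡ 78 (mod 151)
86^128 ≡ 78^2 = 6084 ≡ 44 (mod 151)
86^256 ≡ 44^2 = 1936 ≡ 124 (mod 151)
86^477 = 86^256 × 86^128 × 86^64 × 86^16 × 86^8 × 86^4 × 86^1 ≡ 124 × 44 × 78 × 68 × 81 × 9 × 86 (mod 151).
Accumulate the product:
124 × 44 = 5456 ≡ 20
20 × 78 = 1560 ≡ 50
50 × 68 = 3400 ≡ 78
78 × 81 = 6318 ≡ 127
127 × 9 = 1143 ≡ 86
86 × 86 = 7396 ≡ 148

148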